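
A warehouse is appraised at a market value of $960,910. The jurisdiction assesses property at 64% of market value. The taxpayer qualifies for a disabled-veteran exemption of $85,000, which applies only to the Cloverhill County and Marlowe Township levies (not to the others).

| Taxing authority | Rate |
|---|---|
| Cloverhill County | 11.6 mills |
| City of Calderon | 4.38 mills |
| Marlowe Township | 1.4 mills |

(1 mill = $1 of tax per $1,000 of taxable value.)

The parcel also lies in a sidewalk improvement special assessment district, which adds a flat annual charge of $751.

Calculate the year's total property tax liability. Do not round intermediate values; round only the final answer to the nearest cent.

$10,334.39

Assessed value = $960,910 × 0.64 = $614,982.4
Cloverhill County: ($614,982.4 − $85,000) × 0.0116 = $529,982.4 × 0.0116 = $6,147.79584
City of Calderon: $614,982.4 × 0.00438 = $2,693.622912
Marlowe Township: ($614,982.4 − $85,000) × 0.0014 = $529,982.4 × 0.0014 = $741.97536
Levies subtotal = $9,583.394112
Total = $9,583.394112 + $751 = $10,334.394112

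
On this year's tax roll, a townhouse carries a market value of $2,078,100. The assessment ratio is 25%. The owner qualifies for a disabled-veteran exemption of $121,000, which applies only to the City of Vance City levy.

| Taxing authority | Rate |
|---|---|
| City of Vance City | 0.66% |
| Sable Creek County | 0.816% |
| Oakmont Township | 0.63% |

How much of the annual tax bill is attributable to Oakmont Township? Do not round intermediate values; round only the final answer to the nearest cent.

$3,273.01

Assessed value = $2,078,100 × 0.25 = $519,525
Oakmont Township taxable value = $519,525 (exemption does not apply)
Oakmont Township levy = $519,525 × 0.0063 = $3,273.0075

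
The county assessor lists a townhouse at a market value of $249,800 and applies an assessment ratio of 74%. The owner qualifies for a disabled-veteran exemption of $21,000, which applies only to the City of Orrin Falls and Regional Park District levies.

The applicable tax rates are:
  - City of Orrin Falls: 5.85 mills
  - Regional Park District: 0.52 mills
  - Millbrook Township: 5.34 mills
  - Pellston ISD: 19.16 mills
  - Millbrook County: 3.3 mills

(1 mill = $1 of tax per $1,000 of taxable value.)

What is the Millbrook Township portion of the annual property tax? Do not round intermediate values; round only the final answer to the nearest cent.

$987.11

Assessed value = $249,800 × 0.74 = $184,852
Millbrook Township taxable value = $184,852 (exemption does not apply)
Millbrook Township levy = $184,852 × 0.00534 = $987.10968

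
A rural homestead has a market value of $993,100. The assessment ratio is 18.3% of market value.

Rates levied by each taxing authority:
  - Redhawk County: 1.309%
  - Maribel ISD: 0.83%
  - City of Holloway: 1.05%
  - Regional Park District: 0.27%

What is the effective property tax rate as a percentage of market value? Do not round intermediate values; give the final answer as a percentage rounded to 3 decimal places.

Assessed value = $993,100 × 0.183 = $181,737.3
Redhawk County: $181,737.3 × 0.01309 = $2,378.941257
Maribel ISD: $181,737.3 × 0.0083 = $1,508.41959
City of Holloway: $181,737.3 × 0.0105 = $1,908.24165
Regional Park District: $181,737.3 × 0.0027 = $490.69071
Total tax = $6,286.293207
Effective rate = $6,286.293207 ÷ $993,100 = 0.633% of market value

0.633%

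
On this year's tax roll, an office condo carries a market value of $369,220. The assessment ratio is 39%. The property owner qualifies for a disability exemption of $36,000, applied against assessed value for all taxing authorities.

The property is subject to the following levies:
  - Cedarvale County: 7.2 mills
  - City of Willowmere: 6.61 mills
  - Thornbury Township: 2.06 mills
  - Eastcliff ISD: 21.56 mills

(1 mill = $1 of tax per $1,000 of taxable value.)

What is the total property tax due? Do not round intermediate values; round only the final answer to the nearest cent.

Assessed value = $369,220 × 0.39 = $143,995.8
Taxable value = $143,995.8 − $36,000 = $107,995.8
Cedarvale County: $107,995.8 × 0.0072 = $777.56976
City of Willowmere: $107,995.8 × 0.00661 = $713.852238
Thornbury Township: $107,995.8 × 0.00206 = $222.471348
Eastcliff ISD: $107,995.8 × 0.02156 = $2,328.389448
Total = $777.56976 + $713.852238 + $222.471348 + $2,328.389448 = $4,042.282794

$4,042.28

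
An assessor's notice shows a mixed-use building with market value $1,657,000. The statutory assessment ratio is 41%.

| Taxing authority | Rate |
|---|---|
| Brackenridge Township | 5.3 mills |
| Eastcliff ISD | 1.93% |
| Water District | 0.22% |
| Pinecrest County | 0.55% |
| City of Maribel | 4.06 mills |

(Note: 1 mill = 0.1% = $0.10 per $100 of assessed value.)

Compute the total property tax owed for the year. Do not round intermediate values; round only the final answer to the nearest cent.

Assessed value = $1,657,000 × 0.41 = $679,370
Brackenridge Township: $679,370 × 0.0053 = $3,600.661
Eastcliff ISD: $679,370 × 0.0193 = $13,111.841
Water District: $679,370 × 0.0022 = $1,494.614
Pinecrest County: $679,370 × 0.0055 = $3,736.535
City of Maribel: $679,370 × 0.00406 = $2,758.2422
Total = $24,701.8932

$24,701.89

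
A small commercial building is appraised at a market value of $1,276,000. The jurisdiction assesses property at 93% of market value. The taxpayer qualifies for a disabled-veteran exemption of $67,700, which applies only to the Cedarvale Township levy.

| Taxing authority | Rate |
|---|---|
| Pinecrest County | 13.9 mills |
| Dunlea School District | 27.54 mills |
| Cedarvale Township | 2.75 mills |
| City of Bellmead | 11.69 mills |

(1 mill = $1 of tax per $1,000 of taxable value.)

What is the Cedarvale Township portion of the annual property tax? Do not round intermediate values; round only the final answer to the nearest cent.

$3,077.20

Assessed value = $1,276,000 × 0.93 = $1,186,680
Cedarvale Township taxable value = $1,186,680 − $67,700 = $1,118,980
Cedarvale Township levy = $1,118,980 × 0.00275 = $3,077.195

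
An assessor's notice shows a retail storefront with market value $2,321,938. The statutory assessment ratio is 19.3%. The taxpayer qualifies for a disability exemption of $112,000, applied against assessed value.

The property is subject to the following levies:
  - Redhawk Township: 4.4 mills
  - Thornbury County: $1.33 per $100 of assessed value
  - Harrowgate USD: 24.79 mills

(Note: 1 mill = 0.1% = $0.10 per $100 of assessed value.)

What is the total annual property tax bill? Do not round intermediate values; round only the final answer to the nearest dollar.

$14,282

Assessed value = $2,321,938 × 0.193 = $448,134.034
Taxable value = $448,134.034 − $112,000 = $336,134.034
Redhawk Township: $336,134.034 × 0.0044 = $1,478.9897496
Thornbury County: $336,134.034 × 0.0133 = $4,470.5826522
Harrowgate USD: $336,134.034 × 0.02479 = $8,332.76270286
Total = $14,282.33510466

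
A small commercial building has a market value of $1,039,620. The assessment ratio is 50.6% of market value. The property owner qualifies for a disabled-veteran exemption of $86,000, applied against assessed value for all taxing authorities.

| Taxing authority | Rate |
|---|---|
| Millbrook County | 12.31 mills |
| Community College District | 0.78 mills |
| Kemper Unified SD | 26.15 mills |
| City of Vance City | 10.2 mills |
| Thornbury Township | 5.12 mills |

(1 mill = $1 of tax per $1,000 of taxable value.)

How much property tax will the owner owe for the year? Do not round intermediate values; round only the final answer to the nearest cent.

$24,009.00

Assessed value = $1,039,620 × 0.506 = $526,047.72
Taxable value = $526,047.72 − $86,000 = $440,047.72
Millbrook County: $440,047.72 × 0.01231 = $5,416.9874332
Community College District: $440,047.72 × 0.00078 = $343.2372216
Kemper Unified SD: $440,047.72 × 0.02615 = $11,507.247878
City of Vance City: $440,047.72 × 0.0102 = $4,488.486744
Thornbury Township: $440,047.72 × 0.00512 = $2,253.0443264
Total = $5,416.9874332 + $343.2372216 + $11,507.247878 + $4,488.486744 + $2,253.0443264 = $24,009.0036032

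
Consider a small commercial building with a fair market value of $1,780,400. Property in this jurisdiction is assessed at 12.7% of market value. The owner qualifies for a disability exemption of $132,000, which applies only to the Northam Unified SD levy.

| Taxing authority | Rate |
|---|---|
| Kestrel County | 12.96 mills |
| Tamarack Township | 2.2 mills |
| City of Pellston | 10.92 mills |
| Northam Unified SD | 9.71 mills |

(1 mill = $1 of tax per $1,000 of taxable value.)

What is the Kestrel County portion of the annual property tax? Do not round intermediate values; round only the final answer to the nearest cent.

Assessed value = $1,780,400 × 0.127 = $226,110.8
Kestrel County taxable value = $226,110.8 (exemption does not apply)
Kestrel County levy = $226,110.8 × 0.01296 = $2,930.395968

$2,930.40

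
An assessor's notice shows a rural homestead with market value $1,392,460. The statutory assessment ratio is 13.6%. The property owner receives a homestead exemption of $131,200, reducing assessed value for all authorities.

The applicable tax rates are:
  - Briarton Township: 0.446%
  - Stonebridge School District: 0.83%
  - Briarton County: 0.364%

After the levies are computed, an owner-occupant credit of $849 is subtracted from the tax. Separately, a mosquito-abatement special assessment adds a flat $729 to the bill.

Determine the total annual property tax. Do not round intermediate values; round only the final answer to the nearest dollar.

Assessed value = $1,392,460 × 0.136 = $189,374.56
Taxable value = $189,374.56 − $131,200 = $58,174.56
Briarton Township: $58,174.56 × 0.00446 = $259.4585376
Stonebridge School District: $58,174.56 × 0.0083 = $482.848848
Briarton County: $58,174.56 × 0.00364 = $211.7553984
Levies subtotal = $954.062784
After credit = $954.062784 − $849 = $105.062784
Total = $105.062784 + $729 = $834.062784

$834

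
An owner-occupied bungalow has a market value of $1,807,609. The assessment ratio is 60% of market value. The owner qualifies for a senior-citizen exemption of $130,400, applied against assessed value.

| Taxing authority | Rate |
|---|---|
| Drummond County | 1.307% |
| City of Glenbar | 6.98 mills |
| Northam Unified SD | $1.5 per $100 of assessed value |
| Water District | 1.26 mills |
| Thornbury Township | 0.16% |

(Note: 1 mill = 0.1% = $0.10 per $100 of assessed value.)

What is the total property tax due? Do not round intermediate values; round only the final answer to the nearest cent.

$36,172.41

Assessed value = $1,807,609 × 0.6 = $1,084,565.4
Taxable value = $1,084,565.4 − $130,400 = $954,165.4
Drummond County: $954,165.4 × 0.01307 = $12,470.941778
City of Glenbar: $954,165.4 × 0.00698 = $6,660.074492
Northam Unified SD: $954,165.4 × 0.015 = $14,312.481
Water District: $954,165.4 × 0.00126 = $1,202.248404
Thornbury Township: $954,165.4 × 0.0016 = $1,526.66464
Total = $36,172.410314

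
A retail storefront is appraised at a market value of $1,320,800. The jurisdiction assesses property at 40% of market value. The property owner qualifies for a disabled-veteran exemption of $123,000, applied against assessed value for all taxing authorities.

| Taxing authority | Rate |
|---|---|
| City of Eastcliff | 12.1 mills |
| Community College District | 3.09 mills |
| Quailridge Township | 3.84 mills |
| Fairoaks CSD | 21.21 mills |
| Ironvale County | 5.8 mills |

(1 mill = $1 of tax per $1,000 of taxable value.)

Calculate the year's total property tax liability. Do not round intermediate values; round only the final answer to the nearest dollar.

Assessed value = $1,320,800 × 0.4 = $528,320
Taxable value = $528,320 − $123,000 = $405,320
City of Eastcliff: $405,320 × 0.0121 = $4,904.372
Community College District: $405,320 × 0.00309 = $1,252.4388
Quailridge Township: $405,320 × 0.00384 = $1,556.4288
Fairoaks CSD: $405,320 × 0.02121 = $8,596.8372
Ironvale County: $405,320 × 0.0058 = $2,350.856
Total = $4,904.372 + $1,252.4388 + $1,556.4288 + $8,596.8372 + $2,350.856 = $18,660.9328

$18,661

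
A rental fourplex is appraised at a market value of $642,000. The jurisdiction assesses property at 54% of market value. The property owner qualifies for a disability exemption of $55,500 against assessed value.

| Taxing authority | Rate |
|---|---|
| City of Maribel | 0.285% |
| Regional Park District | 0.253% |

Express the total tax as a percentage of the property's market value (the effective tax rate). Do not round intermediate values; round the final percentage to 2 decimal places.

0.24%

Assessed value = $642,000 × 0.54 = $346,680
Taxable value = $346,680 − $55,500 = $291,180
City of Maribel: $291,180 × 0.00285 = $829.863
Regional Park District: $291,180 × 0.00253 = $736.6854
Total tax = $1,566.5484
Effective rate = $1,566.5484 ÷ $642,000 = 0.24% of market value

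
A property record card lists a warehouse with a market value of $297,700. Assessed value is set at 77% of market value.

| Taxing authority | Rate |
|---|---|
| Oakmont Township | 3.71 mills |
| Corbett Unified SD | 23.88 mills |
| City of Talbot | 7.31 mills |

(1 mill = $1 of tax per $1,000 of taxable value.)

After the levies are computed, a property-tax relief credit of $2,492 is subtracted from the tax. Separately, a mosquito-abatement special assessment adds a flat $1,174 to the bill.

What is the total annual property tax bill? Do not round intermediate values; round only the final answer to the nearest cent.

Assessed value = $297,700 × 0.77 = $229,229
Oakmont Township: $229,229 × 0.00371 = $850.43959
Corbett Unified SD: $229,229 × 0.02388 = $5,473.98852
City of Talbot: $229,229 × 0.00731 = $1,675.66399
Levies subtotal = $8,000.0921
After credit = $8,000.0921 − $2,492 = $5,508.0921
Total = $5,508.0921 + $1,174 = $6,682.0921

$6,682.09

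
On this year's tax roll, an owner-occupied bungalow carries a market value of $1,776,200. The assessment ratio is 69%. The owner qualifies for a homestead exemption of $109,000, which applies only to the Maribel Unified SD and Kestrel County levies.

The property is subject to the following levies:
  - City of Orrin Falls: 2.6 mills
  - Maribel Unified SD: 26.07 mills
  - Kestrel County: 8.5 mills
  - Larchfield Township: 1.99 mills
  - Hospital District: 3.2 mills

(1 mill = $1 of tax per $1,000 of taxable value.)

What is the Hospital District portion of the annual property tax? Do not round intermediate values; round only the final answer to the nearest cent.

$3,921.85

Assessed value = $1,776,200 × 0.69 = $1,225,578
Hospital District taxable value = $1,225,578 (exemption does not apply)
Hospital District levy = $1,225,578 × 0.0032 = $3,921.8496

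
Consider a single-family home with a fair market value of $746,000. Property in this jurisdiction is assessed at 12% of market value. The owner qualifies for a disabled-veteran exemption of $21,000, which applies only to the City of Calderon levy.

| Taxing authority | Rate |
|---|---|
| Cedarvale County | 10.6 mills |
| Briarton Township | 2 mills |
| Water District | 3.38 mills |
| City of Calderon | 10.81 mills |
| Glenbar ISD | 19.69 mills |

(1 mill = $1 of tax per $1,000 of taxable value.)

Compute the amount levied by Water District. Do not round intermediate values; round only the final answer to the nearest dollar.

Assessed value = $746,000 × 0.12 = $89,520
Water District taxable value = $89,520 (exemption does not apply)
Water District levy = $89,520 × 0.00338 = $302.5776

$303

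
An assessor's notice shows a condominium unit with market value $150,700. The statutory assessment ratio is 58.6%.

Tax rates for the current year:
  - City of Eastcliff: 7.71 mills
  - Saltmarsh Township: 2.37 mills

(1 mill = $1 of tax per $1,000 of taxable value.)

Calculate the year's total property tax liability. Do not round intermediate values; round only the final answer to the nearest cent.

$890.17

Assessed value = $150,700 × 0.586 = $88,310.2
City of Eastcliff: $88,310.2 × 0.00771 = $680.871642
Saltmarsh Township: $88,310.2 × 0.00237 = $209.295174
Total = $680.871642 + $209.295174 = $890.166816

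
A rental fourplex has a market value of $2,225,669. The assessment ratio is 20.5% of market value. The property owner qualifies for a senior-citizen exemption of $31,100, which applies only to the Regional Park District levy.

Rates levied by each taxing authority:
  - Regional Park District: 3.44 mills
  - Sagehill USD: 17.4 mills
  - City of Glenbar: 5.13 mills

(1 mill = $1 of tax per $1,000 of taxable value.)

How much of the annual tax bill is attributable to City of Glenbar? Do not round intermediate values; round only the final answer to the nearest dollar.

$2,341

Assessed value = $2,225,669 × 0.205 = $456,262.145
City of Glenbar taxable value = $456,262.145 (exemption does not apply)
City of Glenbar levy = $456,262.145 × 0.00513 = $2,340.62480385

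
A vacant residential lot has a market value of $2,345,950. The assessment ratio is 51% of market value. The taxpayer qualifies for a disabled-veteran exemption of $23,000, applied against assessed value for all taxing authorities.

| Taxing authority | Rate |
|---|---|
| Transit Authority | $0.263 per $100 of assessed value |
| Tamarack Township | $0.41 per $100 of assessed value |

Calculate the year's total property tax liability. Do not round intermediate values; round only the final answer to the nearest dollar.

Assessed value = $2,345,950 × 0.51 = $1,196,434.5
Taxable value = $1,196,434.5 − $23,000 = $1,173,434.5
Transit Authority: $1,173,434.5 × 0.00263 = $3,086.132735
Tamarack Township: $1,173,434.5 × 0.0041 = $4,811.08145
Total = $3,086.132735 + $4,811.08145 = $7,897.214185

$7,897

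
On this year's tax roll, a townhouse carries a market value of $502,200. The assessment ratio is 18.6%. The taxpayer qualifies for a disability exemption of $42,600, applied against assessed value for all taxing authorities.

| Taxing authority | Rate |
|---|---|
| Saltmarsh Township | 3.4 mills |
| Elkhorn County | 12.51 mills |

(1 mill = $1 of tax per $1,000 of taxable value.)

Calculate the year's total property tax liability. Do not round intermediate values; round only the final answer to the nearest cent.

$808.37

Assessed value = $502,200 × 0.186 = $93,409.2
Taxable value = $93,409.2 − $42,600 = $50,809.2
Saltmarsh Township: $50,809.2 × 0.0034 = $172.75128
Elkhorn County: $50,809.2 × 0.01251 = $635.623092
Total = $172.75128 + $635.623092 = $808.374372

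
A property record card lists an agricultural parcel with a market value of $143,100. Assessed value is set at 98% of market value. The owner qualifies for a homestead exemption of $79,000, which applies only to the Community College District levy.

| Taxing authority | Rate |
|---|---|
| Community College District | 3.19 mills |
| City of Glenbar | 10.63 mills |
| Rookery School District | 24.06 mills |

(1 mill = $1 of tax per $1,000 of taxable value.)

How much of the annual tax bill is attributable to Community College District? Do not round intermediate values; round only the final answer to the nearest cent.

Assessed value = $143,100 × 0.98 = $140,238
Community College District taxable value = $140,238 − $79,000 = $61,238
Community College District levy = $61,238 × 0.00319 = $195.34922

$195.35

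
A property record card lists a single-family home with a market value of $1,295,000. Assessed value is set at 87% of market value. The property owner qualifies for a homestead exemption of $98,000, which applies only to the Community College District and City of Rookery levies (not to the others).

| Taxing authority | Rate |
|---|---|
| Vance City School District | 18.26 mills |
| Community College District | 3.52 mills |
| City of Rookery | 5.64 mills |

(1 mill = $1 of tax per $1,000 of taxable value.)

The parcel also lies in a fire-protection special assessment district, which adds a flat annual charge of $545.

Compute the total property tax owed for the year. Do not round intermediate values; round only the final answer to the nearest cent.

Assessed value = $1,295,000 × 0.87 = $1,126,650
Vance City School District: $1,126,650 × 0.01826 = $20,572.629
Community College District: ($1,126,650 − $98,000) × 0.00352 = $1,028,650 × 0.00352 = $3,620.848
City of Rookery: ($1,126,650 − $98,000) × 0.00564 = $1,028,650 × 0.00564 = $5,801.586
Levies subtotal = $29,995.063
Total = $29,995.063 + $545 = $30,540.063

$30,540.06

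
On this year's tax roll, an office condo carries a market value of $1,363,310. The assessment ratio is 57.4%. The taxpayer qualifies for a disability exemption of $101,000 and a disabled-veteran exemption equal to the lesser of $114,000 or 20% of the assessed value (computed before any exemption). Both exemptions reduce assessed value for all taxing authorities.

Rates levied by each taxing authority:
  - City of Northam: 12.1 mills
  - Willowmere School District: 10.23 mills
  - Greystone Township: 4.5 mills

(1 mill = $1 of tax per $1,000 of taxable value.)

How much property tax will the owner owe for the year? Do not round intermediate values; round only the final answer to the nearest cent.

$15,227.10

Assessed value = $1,363,310 × 0.574 = $782,539.94
Disabled-veteran exemption = min($114,000, 20% × $782,539.94) = min($114,000, $156,507.988) = $114,000 (dollar cap binds)
Taxable value = $782,539.94 − $101,000 − $114,000 = $567,539.94
City of Northam: $567,539.94 × 0.0121 = $6,867.233274
Willowmere School District: $567,539.94 × 0.01023 = $5,805.9335862
Greystone Township: $567,539.94 × 0.0045 = $2,553.92973
Total = $15,227.0965902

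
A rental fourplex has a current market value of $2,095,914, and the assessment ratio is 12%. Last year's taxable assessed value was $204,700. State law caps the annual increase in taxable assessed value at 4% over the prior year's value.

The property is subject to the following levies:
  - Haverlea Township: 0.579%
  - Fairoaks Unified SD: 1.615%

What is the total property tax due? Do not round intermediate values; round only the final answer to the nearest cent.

Uncapped assessed value = $2,095,914 × 0.12 = $251,509.68
Cap limit = $204,700 × 1.04 = $212,888
Taxable assessed value = min($251,509.68, $212,888) = $212,888 (cap binds)
Haverlea Township: $212,888 × 0.00579 = $1,232.62152
Fairoaks Unified SD: $212,888 × 0.01615 = $3,438.1412
Total = $4,670.76272

$4,670.76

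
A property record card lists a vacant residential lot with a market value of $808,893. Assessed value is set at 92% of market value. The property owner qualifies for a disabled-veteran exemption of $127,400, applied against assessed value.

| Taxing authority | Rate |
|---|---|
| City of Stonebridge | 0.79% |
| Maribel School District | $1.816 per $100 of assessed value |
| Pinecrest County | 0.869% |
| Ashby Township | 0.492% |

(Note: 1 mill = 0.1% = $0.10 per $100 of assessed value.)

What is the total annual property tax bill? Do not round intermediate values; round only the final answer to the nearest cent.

Assessed value = $808,893 × 0.92 = $744,181.56
Taxable value = $744,181.56 − $127,400 = $616,781.56
City of Stonebridge: $616,781.56 × 0.0079 = $4,872.574324
Maribel School District: $616,781.56 × 0.01816 = $11,200.7531296
Pinecrest County: $616,781.56 × 0.00869 = $5,359.8317564
Ashby Township: $616,781.56 × 0.00492 = $3,034.5652752
Total = $24,467.7244852

$24,467.72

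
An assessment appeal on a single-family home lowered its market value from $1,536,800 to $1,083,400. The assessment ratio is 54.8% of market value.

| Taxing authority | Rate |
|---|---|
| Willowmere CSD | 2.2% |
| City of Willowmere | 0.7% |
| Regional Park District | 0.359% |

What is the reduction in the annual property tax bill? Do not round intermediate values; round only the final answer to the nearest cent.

Old assessed value = $1,536,800 × 0.548 = $842,166.4
New assessed value = $1,083,400 × 0.548 = $593,703.2
Combined rate = 0.022 + 0.007 + 0.00359 = 0.03259
Old tax = $842,166.4 × 0.03259 = $27,446.202976
New tax = $593,703.2 × 0.03259 = $19,348.787288
Reduction = $27,446.202976 − $19,348.787288 = $8,097.415688

$8,097.42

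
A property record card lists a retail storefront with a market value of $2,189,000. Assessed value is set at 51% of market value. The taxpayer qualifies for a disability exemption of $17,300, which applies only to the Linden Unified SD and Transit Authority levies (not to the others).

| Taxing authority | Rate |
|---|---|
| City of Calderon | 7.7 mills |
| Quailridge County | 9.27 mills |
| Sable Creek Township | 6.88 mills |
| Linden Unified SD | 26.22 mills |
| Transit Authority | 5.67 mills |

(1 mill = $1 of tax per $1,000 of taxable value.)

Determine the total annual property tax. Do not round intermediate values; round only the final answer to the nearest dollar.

$61,676

Assessed value = $2,189,000 × 0.51 = $1,116,390
City of Calderon: $1,116,390 × 0.0077 = $8,596.203
Quailridge County: $1,116,390 × 0.00927 = $10,348.9353
Sable Creek Township: $1,116,390 × 0.00688 = $7,680.7632
Linden Unified SD: ($1,116,390 − $17,300) × 0.02622 = $1,099,090 × 0.02622 = $28,818.1398
Transit Authority: ($1,116,390 − $17,300) × 0.00567 = $1,099,090 × 0.00567 = $6,231.8403
Total = $61,675.8816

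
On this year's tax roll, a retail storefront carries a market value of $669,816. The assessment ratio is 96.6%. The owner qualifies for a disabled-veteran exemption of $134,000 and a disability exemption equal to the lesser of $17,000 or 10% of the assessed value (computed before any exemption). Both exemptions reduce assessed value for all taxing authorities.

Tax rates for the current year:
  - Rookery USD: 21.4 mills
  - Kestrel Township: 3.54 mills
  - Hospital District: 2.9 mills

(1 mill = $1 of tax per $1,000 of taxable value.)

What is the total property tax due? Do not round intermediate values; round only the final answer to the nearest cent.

Assessed value = $669,816 × 0.966 = $647,042.256
Disability exemption = min($17,000, 10% × $647,042.256) = min($17,000, $64,704.2256) = $17,000 (dollar cap binds)
Taxable value = $647,042.256 − $134,000 − $17,000 = $496,042.256
Rookery USD: $496,042.256 × 0.0214 = $10,615.3042784
Kestrel Township: $496,042.256 × 0.00354 = $1,755.98958624
Hospital District: $496,042.256 × 0.0029 = $1,438.5225424
Total = $13,809.81640704

$13,809.82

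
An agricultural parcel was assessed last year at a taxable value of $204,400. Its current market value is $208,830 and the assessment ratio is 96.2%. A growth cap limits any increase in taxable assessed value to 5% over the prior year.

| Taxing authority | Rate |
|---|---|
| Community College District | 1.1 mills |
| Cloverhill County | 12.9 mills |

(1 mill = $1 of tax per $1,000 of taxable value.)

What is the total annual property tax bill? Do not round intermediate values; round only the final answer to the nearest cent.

Uncapped assessed value = $208,830 × 0.962 = $200,894.46
Cap limit = $204,400 × 1.05 = $214,620
Taxable assessed value = min($200,894.46, $214,620) = $200,894.46 (cap does not bind)
Community College District: $200,894.46 × 0.0011 = $220.983906
Cloverhill County: $200,894.46 × 0.0129 = $2,591.538534
Total = $2,812.52244

$2,812.52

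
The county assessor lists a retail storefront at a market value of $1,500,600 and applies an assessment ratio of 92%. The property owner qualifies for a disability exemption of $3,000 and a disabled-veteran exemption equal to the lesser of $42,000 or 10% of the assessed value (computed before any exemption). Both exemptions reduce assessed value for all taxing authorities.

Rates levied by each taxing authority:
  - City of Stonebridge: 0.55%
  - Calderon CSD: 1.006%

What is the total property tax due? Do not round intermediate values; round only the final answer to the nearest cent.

Assessed value = $1,500,600 × 0.92 = $1,380,552
Disabled-veteran exemption = min($42,000, 10% × $1,380,552) = min($42,000, $138,055.2) = $42,000 (dollar cap binds)
Taxable value = $1,380,552 − $3,000 − $42,000 = $1,335,552
City of Stonebridge: $1,335,552 × 0.0055 = $7,345.536
Calderon CSD: $1,335,552 × 0.01006 = $13,435.65312
Total = $20,781.18912

$20,781.19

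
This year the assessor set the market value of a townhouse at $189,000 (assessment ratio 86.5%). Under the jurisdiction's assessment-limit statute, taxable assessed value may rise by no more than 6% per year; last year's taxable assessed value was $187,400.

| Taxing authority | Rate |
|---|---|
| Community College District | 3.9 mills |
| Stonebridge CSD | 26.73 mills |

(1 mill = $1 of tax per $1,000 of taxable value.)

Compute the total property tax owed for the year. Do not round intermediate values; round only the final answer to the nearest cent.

$5,007.55

Uncapped assessed value = $189,000 × 0.865 = $163,485
Cap limit = $187,400 × 1.06 = $198,644
Taxable assessed value = min($163,485, $198,644) = $163,485 (cap does not bind)
Community College District: $163,485 × 0.0039 = $637.5915
Stonebridge CSD: $163,485 × 0.02673 = $4,369.95405
Total = $5,007.54555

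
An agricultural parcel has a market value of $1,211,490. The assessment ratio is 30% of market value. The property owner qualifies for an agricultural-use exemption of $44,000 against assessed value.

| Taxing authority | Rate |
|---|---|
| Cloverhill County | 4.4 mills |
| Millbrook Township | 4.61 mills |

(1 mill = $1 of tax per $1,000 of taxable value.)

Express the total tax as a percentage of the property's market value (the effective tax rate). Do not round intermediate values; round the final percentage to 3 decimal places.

0.238%

Assessed value = $1,211,490 × 0.3 = $363,447
Taxable value = $363,447 − $44,000 = $319,447
Cloverhill County: $319,447 × 0.0044 = $1,405.5668
Millbrook Township: $319,447 × 0.00461 = $1,472.65067
Total tax = $2,878.21747
Effective rate = $2,878.21747 ÷ $1,211,490 = 0.238% of market value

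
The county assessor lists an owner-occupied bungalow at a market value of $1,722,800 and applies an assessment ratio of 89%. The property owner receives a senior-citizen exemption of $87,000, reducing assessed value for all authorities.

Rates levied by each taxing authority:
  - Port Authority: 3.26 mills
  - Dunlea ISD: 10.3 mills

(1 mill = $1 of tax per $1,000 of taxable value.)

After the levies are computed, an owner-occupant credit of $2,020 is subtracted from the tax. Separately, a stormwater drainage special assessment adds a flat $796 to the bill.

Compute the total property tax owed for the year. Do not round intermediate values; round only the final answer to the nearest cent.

Assessed value = $1,722,800 × 0.89 = $1,533,292
Taxable value = $1,533,292 − $87,000 = $1,446,292
Port Authority: $1,446,292 × 0.00326 = $4,714.91192
Dunlea ISD: $1,446,292 × 0.0103 = $14,896.8076
Levies subtotal = $19,611.71952
After credit = $19,611.71952 − $2,020 = $17,591.71952
Total = $17,591.71952 + $796 = $18,387.71952

$18,387.72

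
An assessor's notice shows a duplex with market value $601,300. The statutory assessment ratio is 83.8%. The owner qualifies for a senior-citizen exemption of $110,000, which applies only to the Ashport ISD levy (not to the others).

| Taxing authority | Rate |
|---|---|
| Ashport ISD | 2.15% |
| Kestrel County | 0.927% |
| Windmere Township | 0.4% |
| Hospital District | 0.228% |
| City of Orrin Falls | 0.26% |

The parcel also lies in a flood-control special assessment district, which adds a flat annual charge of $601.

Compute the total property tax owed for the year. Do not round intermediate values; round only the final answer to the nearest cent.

$18,215.21

Assessed value = $601,300 × 0.838 = $503,889.4
Ashport ISD: ($503,889.4 − $110,000) × 0.0215 = $393,889.4 × 0.0215 = $8,468.6221
Kestrel County: $503,889.4 × 0.00927 = $4,671.054738
Windmere Township: $503,889.4 × 0.004 = $2,015.5576
Hospital District: $503,889.4 × 0.00228 = $1,148.867832
City of Orrin Falls: $503,889.4 × 0.0026 = $1,310.11244
Levies subtotal = $17,614.21471
Total = $17,614.21471 + $601 = $18,215.21471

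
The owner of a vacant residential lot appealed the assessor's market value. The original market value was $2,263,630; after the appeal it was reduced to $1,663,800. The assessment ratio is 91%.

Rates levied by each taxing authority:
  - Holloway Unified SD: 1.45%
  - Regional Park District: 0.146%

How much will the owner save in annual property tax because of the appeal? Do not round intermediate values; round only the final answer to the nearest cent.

Old assessed value = $2,263,630 × 0.91 = $2,059,903.3
New assessed value = $1,663,800 × 0.91 = $1,514,058
Combined rate = 0.0145 + 0.00146 = 0.01596
Old tax = $2,059,903.3 × 0.01596 = $32,876.056668
New tax = $1,514,058 × 0.01596 = $24,164.36568
Reduction = $32,876.056668 − $24,164.36568 = $8,711.690988

$8,711.69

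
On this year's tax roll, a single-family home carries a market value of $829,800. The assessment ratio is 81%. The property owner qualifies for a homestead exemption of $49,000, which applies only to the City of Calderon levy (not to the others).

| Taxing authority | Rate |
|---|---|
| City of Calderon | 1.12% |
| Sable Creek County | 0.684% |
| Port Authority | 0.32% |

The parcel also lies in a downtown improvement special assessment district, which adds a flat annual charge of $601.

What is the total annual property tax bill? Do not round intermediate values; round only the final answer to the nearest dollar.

Assessed value = $829,800 × 0.81 = $672,138
City of Calderon: ($672,138 − $49,000) × 0.0112 = $623,138 × 0.0112 = $6,979.1456
Sable Creek County: $672,138 × 0.00684 = $4,597.42392
Port Authority: $672,138 × 0.0032 = $2,150.8416
Levies subtotal = $13,727.41112
Total = $13,727.41112 + $601 = $14,328.41112

$14,328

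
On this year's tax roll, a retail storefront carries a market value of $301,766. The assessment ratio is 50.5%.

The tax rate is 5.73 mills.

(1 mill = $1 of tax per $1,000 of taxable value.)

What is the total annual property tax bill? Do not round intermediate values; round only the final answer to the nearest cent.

$873.21

Assessed value = $301,766 × 0.505 = $152,391.83
Tax = $152,391.83 × 0.00573 = $873.2051859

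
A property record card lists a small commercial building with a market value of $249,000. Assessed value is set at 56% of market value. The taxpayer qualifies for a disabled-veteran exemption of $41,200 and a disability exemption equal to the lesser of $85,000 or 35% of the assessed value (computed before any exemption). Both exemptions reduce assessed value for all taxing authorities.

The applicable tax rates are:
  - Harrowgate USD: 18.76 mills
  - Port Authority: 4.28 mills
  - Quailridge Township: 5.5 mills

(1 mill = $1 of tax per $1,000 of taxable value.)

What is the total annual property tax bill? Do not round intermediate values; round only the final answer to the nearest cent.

Assessed value = $249,000 × 0.56 = $139,440
Disability exemption = min($85,000, 35% × $139,440) = min($85,000, $48,804) = $48,804 (percentage binds)
Taxable value = $139,440 − $41,200 − $48,804 = $49,436
Harrowgate USD: $49,436 × 0.01876 = $927.41936
Port Authority: $49,436 × 0.00428 = $211.58608
Quailridge Township: $49,436 × 0.0055 = $271.898
Total = $1,410.90344

$1,410.90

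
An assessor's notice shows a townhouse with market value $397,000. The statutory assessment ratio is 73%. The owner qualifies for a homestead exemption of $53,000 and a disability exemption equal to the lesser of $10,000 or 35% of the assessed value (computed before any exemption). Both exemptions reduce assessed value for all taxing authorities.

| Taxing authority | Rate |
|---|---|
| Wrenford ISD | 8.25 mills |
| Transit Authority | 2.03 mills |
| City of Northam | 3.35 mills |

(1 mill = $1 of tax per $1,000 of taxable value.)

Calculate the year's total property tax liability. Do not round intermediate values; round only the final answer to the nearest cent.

Assessed value = $397,000 × 0.73 = $289,810
Disability exemption = min($10,000, 35% × $289,810) = min($10,000, $101,433.5) = $10,000 (dollar cap binds)
Taxable value = $289,810 − $53,000 − $10,000 = $226,810
Wrenford ISD: $226,810 × 0.00825 = $1,871.1825
Transit Authority: $226,810 × 0.00203 = $460.4243
City of Northam: $226,810 × 0.00335 = $759.8135
Total = $3,091.4203

$3,091.42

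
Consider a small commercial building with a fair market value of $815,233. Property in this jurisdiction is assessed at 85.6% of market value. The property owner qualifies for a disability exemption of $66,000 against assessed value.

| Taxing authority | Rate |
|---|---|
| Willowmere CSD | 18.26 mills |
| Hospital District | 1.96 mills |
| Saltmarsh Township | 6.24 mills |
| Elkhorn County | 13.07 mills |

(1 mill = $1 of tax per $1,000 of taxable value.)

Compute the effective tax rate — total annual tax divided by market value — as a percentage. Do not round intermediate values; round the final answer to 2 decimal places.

Assessed value = $815,233 × 0.856 = $697,839.448
Taxable value = $697,839.448 − $66,000 = $631,839.448
Willowmere CSD: $631,839.448 × 0.01826 = $11,537.38832048
Hospital District: $631,839.448 × 0.00196 = $1,238.40531808
Saltmarsh Township: $631,839.448 × 0.00624 = $3,942.67815552
Elkhorn County: $631,839.448 × 0.01307 = $8,258.14158536
Total tax = $24,976.61337944
Effective rate = $24,976.61337944 ÷ $815,233 = 3.06% of market value

3.06%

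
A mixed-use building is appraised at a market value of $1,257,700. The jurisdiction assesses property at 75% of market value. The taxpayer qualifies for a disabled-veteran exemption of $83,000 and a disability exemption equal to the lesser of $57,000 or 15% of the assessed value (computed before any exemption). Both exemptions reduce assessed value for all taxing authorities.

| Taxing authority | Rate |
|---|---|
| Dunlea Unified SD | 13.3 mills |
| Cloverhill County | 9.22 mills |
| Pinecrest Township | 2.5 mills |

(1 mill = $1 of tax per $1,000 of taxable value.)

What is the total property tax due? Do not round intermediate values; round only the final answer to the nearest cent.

$20,097.94

Assessed value = $1,257,700 × 0.75 = $943,275
Disability exemption = min($57,000, 15% × $943,275) = min($57,000, $141,491.25) = $57,000 (dollar cap binds)
Taxable value = $943,275 − $83,000 − $57,000 = $803,275
Dunlea Unified SD: $803,275 × 0.0133 = $10,683.5575
Cloverhill County: $803,275 × 0.00922 = $7,406.1955
Pinecrest Township: $803,275 × 0.0025 = $2,008.1875
Total = $20,097.9405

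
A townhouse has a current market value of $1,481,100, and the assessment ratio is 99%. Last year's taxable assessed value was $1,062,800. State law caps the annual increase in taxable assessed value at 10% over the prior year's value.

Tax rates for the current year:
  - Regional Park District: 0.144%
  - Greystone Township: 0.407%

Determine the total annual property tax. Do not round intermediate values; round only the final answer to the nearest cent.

$6,441.63

Uncapped assessed value = $1,481,100 × 0.99 = $1,466,289
Cap limit = $1,062,800 × 1.1 = $1,169,080
Taxable assessed value = min($1,466,289, $1,169,080) = $1,169,080 (cap binds)
Regional Park District: $1,169,080 × 0.00144 = $1,683.4752
Greystone Township: $1,169,080 × 0.00407 = $4,758.1556
Total = $6,441.6308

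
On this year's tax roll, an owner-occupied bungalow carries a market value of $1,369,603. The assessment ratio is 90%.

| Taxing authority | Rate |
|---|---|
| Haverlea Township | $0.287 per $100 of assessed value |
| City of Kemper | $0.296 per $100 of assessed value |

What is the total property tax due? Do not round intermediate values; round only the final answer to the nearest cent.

$7,186.31

Assessed value = $1,369,603 × 0.9 = $1,232,642.7
Haverlea Township: $1,232,642.7 × 0.00287 = $3,537.684549
City of Kemper: $1,232,642.7 × 0.00296 = $3,648.622392
Total = $3,537.684549 + $3,648.622392 = $7,186.306941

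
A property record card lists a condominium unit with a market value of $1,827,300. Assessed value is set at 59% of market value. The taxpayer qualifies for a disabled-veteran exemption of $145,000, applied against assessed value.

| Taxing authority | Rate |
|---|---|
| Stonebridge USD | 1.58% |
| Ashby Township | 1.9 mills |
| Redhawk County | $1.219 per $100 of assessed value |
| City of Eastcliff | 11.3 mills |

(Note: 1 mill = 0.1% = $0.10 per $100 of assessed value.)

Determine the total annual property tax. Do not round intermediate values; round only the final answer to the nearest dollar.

$38,435

Assessed value = $1,827,300 × 0.59 = $1,078,107
Taxable value = $1,078,107 − $145,000 = $933,107
Stonebridge USD: $933,107 × 0.0158 = $14,743.0906
Ashby Township: $933,107 × 0.0019 = $1,772.9033
Redhawk County: $933,107 × 0.01219 = $11,374.57433
City of Eastcliff: $933,107 × 0.0113 = $10,544.1091
Total = $38,434.67733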